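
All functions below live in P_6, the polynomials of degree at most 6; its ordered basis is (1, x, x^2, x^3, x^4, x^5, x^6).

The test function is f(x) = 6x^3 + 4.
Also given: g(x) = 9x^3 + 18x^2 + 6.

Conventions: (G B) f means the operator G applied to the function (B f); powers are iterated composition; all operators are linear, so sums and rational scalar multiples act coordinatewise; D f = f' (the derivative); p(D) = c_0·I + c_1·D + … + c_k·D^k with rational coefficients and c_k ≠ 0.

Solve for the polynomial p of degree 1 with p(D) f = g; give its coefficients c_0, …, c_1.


D^0 f = 6x^3 + 4
D^1 f = 18x^2
matching coefficients of g against c_0 f + c_1 Df + … from the top degree down determines the c_i
solution: c_0 = 3/2, c_1 = 1

p(D) = (3/2)·I + D, i.e. c_0 = 3/2, c_1 = 1


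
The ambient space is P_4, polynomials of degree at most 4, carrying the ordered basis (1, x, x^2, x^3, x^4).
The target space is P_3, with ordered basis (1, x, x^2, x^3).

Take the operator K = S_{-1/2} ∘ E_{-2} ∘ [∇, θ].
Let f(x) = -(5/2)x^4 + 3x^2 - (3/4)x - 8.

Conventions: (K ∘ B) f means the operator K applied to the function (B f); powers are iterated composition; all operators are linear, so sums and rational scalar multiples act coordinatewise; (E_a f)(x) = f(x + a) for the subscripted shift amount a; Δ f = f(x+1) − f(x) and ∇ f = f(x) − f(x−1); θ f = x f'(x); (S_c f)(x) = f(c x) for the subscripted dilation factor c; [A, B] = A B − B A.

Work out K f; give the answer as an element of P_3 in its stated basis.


the result is g(x) = (5/4)x^3 + (45/2)x^2 + 132x + 1005/4

θ f = -10x^4 + 6x^2 - (3/4)x
∇ θ f = -40x^3 + 60x^2 - 28x + 13/4
∇ f = -10x^3 + 15x^2 - 4x - 5/4
θ ∇ f = -30x^3 + 30x^2 - 4x
[∇, θ] f = -10x^3 + 30x^2 - 24x + 13/4
E_{-2} [∇, θ] f = -10x^3 + 90x^2 - 264x + 1005/4
S_{-1/2} E_{-2} [∇, θ] f = (5/4)x^3 + (45/2)x^2 + 132x + 1005/4


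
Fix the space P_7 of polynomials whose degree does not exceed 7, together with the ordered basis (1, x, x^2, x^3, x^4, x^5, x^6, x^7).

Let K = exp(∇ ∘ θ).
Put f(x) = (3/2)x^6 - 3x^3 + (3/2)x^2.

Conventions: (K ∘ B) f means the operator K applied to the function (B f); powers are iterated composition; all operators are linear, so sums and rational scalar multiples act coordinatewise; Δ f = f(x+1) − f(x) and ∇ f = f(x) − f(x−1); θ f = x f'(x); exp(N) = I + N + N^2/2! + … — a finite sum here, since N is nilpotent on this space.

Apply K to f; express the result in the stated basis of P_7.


the result is g(x) = (3/2)x^6 + 54x^5 + 540x^4 + 1347x^3 - (1941/2)x^2 - 1182x + 756

order-1 term: 54x^5 - 135x^4 + 180x^3 - 162x^2 + 87x - 21
order-2 term: 675x^4 - 2430x^3 + 3780x^2 - 2889x + 1761/2
order-3 term: 3600x^3 - 12690x^2 + 15930x - 6813
order-4 term: 8100x^2 - 20790x + 26055/2
order-5 term: 6480x - 7398
order-6 term: 1080
the series for exp(∇ ∘ θ) f terminates at order 6
exp(∇ ∘ θ) f = (3/2)x^6 + 54x^5 + 540x^4 + 1347x^3 - (1941/2)x^2 - 1182x + 756


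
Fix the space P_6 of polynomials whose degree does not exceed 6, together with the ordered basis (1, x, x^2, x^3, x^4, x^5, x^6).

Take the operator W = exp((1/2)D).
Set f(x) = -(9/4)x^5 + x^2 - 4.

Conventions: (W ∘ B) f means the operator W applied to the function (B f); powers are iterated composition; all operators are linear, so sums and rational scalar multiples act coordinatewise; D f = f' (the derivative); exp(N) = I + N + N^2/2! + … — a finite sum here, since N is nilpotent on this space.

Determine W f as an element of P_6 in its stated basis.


g(x) = -(9/4)x^5 - (45/8)x^4 - (45/8)x^3 - (29/16)x^2 + (19/64)x - 489/128

order-1 term: -(45/8)x^4 + x
order-2 term: -(45/8)x^3 + 1/4
order-3 term: -(45/16)x^2
order-4 term: -(45/64)x
order-5 term: -9/128
the series for exp((1/2)D) f terminates at order 5
exp((1/2)D) f = -(9/4)x^5 - (45/8)x^4 - (45/8)x^3 - (29/16)x^2 + (19/64)x - 489/128


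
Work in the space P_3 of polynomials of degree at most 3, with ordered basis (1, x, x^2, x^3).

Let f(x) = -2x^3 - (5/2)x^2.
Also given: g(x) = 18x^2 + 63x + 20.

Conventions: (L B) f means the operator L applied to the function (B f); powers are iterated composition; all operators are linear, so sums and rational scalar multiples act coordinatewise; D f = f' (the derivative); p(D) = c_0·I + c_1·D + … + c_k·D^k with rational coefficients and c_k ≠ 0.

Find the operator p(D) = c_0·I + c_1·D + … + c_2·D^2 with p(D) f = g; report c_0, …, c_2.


D^0 f = -2x^3 - (5/2)x^2
D^1 f = -6x^2 - 5x
D^2 f = -12x - 5
matching coefficients of g against c_0 f + c_1 Df + … from the top degree down determines the c_i
solution: c_0 = 0, c_1 = -3, c_2 = -4

c_0 = 0, c_1 = -3, c_2 = -4


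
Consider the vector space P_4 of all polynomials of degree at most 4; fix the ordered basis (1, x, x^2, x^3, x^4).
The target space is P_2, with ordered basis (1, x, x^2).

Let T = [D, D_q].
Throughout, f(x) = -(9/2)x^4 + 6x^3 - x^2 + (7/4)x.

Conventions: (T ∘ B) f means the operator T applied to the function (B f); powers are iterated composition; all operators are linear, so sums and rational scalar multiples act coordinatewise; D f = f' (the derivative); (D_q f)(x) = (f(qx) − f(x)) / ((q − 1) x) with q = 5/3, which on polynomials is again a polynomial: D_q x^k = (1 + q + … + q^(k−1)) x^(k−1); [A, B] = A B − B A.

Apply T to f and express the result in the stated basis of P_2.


D_q f = -(136/3)x^3 + (98/3)x^2 - (8/3)x + 7/4
D D_q f = -136x^2 + (196/3)x - 8/3
D f = -18x^3 + 18x^2 - 2x + 7/4
D_q D f = -98x^2 + 48x - 2
[D, D_q] f = -38x^2 + (52/3)x - 2/3

the result is g(x) = -38x^2 + (52/3)x - 2/3


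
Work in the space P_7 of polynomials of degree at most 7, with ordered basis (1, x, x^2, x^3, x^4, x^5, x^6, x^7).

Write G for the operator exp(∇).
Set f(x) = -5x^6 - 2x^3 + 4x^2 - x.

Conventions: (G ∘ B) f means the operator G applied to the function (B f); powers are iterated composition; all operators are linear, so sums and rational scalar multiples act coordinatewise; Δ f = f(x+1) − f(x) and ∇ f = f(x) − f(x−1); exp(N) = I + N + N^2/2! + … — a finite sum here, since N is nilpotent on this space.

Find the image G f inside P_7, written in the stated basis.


the image equals g(x) = -5x^6 - 30x^5 + 98x^3 - 77x^2 - 53x + 46

order-1 term: -30x^5 + 75x^4 - 100x^3 + 69x^2 - 16x - 2
order-2 term: -75x^4 + 300x^3 - 525x^2 + 444x - 145
order-3 term: -100x^3 + 450x^2 - 750x + 448
order-4 term: -75x^2 + 300x - 325
order-5 term: -30x + 75
order-6 term: -5
the series for exp(∇) f terminates at order 6
exp(∇) f = -5x^6 - 30x^5 + 98x^3 - 77x^2 - 53x + 46


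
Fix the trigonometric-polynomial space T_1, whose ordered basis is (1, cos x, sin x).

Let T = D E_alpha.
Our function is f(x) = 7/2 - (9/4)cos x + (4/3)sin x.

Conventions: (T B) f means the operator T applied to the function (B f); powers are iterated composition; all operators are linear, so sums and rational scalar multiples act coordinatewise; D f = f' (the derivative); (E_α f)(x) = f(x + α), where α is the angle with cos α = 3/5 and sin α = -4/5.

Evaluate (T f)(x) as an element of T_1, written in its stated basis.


E_alpha f = 7/2 - (29/12)cos x - sin x
D E_alpha f = -cos x + (29/12)sin x

the result is g(x) = -cos x + (29/12)sin x


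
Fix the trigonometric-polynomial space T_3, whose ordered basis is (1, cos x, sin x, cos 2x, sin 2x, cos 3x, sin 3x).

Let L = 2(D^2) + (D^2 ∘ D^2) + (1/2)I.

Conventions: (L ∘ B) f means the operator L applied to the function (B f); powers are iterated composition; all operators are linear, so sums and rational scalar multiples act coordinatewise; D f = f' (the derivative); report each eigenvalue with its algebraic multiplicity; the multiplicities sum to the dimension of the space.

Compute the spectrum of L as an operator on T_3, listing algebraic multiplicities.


image of 1: 1/2
image of cos x: -(1/2)cos x
image of sin x: -(1/2)sin x
image of cos 2x: (17/2)cos 2x
image of sin 2x: (17/2)sin 2x
image of cos 3x: (127/2)cos 3x
image of sin 3x: (127/2)sin 3x
the matrix is diagonal; its diagonal is (1/2, -1/2, -1/2, 17/2, 17/2, 127/2, 127/2)
for a triangular matrix the eigenvalues are the diagonal entries, with algebraic multiplicity their repetition count

λ = -1/2 (multiplicity 2), λ = 1/2 (multiplicity 1), λ = 17/2 (multiplicity 2), λ = 127/2 (multiplicity 2)


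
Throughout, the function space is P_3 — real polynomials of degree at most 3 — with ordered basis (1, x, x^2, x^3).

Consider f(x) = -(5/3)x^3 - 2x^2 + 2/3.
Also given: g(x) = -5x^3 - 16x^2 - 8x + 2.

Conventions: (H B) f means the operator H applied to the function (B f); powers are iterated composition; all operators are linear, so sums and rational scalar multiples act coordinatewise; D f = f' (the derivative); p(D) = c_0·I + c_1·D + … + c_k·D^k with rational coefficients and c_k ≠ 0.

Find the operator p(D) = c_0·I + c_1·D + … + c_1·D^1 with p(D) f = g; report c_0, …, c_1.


p(D) = 3·I + 2·D, i.e. c_0 = 3, c_1 = 2

D^0 f = -(5/3)x^3 - 2x^2 + 2/3
D^1 f = -5x^2 - 4x
matching coefficients of g against c_0 f + c_1 Df + … from the top degree down determines the c_i
solution: c_0 = 3, c_1 = 2


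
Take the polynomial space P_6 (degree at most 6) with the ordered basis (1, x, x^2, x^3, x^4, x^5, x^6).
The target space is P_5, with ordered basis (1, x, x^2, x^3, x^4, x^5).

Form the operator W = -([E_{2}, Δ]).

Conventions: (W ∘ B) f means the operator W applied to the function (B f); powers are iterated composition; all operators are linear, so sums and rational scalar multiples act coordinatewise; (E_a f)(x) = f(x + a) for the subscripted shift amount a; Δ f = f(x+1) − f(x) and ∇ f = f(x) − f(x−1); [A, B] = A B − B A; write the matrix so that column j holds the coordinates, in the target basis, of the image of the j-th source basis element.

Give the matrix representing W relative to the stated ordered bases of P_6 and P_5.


the matrix is [[0, 0, 0, 0, 0, 0, 0]; [0, 0, 0, 0, 0, 0, 0]; [0, 0, 0, 0, 0, 0, 0]; [0, 0, 0, 0, 0, 0, 0]; [0, 0, 0, 0, 0, 0, 0]; [0, 0, 0, 0, 0, 0, 0]] (rows listed top to bottom)

image of 1: 0
image of x: 0
image of x^2: 0
image of x^3: 0
image of x^4: 0
image of x^5: 0
image of x^6: 0
each image's coordinates form column j of the matrix


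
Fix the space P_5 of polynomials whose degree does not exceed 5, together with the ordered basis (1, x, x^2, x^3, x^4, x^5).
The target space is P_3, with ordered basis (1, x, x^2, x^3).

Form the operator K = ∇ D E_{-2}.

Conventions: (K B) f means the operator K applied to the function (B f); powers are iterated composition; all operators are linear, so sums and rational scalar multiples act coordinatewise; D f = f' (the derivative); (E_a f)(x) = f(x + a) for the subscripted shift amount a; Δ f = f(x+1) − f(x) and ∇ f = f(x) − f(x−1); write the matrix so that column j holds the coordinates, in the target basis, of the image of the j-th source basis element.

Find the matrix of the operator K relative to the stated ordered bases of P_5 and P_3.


image of 1: 0
image of x: 0
image of x^2: 2
image of x^3: 6x - 15
image of x^4: 12x^2 - 60x + 76
image of x^5: 20x^3 - 150x^2 + 380x - 325
each image's coordinates form column j of the matrix

the matrix is [[0, 0, 2, -15, 76, -325]; [0, 0, 0, 6, -60, 380]; [0, 0, 0, 0, 12, -150]; [0, 0, 0, 0, 0, 20]] (rows listed top to bottom)


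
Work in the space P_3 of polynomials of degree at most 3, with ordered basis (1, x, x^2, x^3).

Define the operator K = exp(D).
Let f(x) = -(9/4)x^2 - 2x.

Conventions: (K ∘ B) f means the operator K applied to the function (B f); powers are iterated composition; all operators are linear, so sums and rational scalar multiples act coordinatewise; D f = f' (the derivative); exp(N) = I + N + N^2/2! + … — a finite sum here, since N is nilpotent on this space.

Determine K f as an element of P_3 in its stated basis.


the result is g(x) = -(9/4)x^2 - (13/2)x - 17/4

order-1 term: -(9/2)x - 2
order-2 term: -9/4
the series for exp(D) f terminates at order 2
exp(D) f = -(9/4)x^2 - (13/2)x - 17/4


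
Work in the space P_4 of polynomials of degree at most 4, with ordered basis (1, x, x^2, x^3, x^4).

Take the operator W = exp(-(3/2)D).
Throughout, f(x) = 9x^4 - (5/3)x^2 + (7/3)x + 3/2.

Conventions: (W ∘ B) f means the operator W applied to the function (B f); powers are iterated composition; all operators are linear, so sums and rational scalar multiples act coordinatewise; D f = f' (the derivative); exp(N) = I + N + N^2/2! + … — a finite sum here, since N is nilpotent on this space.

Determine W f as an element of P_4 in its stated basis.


order-1 term: -54x^3 + 5x - 7/2
order-2 term: (243/2)x^2 - 15/4
order-3 term: -(243/2)x
order-4 term: 729/16
the series for exp(-(3/2)D) f terminates at order 4
exp(-(3/2)D) f = 9x^4 - 54x^3 + (719/6)x^2 - (685/6)x + 637/16

g(x) = 9x^4 - 54x^3 + (719/6)x^2 - (685/6)x + 637/16


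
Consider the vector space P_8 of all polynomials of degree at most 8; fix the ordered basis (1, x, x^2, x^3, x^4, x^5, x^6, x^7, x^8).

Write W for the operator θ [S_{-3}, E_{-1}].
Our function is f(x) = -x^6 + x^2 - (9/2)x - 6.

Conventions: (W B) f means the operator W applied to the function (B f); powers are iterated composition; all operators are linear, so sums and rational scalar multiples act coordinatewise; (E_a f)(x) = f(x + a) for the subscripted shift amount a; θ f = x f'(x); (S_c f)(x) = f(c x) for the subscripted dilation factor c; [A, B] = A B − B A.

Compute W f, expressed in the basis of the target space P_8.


E_{-1} f = -x^6 + 6x^5 - 15x^4 + 20x^3 - 14x^2 - (1/2)x - 3/2
S_{-3} E_{-1} f = -729x^6 - 1458x^5 - 1215x^4 - 540x^3 - 126x^2 + (3/2)x - 3/2
S_{-3} f = -729x^6 + 9x^2 + (27/2)x - 6
E_{-1} S_{-3} f = -729x^6 + 4374x^5 - 10935x^4 + 14580x^3 - 10926x^2 + (8739/2)x - 1479/2
[S_{-3}, E_{-1}] f = -5832x^5 + 9720x^4 - 15120x^3 + 10800x^2 - 4368x + 738
θ [S_{-3}, E_{-1}] f = -29160x^5 + 38880x^4 - 45360x^3 + 21600x^2 - 4368x

the image equals g(x) = -29160x^5 + 38880x^4 - 45360x^3 + 21600x^2 - 4368x


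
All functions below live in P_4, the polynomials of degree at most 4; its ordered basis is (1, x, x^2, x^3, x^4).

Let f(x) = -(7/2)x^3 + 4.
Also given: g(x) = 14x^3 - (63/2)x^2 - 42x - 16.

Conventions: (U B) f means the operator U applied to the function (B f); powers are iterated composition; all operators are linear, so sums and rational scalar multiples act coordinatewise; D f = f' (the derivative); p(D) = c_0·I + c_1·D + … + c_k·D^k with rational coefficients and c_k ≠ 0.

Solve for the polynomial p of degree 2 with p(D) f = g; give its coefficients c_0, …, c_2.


D^0 f = -(7/2)x^3 + 4
D^1 f = -(21/2)x^2
D^2 f = -21x
matching coefficients of g against c_0 f + c_1 Df + … from the top degree down determines the c_i
solution: c_0 = -4, c_1 = 3, c_2 = 2

c_0 = -4, c_1 = 3, c_2 = 2


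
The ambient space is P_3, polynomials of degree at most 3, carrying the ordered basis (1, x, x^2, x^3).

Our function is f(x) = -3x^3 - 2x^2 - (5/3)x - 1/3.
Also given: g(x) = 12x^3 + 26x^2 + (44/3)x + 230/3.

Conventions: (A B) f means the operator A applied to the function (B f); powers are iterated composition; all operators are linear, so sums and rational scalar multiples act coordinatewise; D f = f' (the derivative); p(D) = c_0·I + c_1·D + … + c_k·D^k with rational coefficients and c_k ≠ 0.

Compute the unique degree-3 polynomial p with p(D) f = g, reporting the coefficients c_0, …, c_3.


D^0 f = -3x^3 - 2x^2 - (5/3)x - 1/3
D^1 f = -9x^2 - 4x - 5/3
D^2 f = -18x - 4
D^3 f = -18
matching coefficients of g against c_0 f + c_1 Df + … from the top degree down determines the c_i
solution: c_0 = -4, c_1 = -2, c_2 = 0, c_3 = -4

c_0 = -4, c_1 = -2, c_2 = 0, c_3 = -4


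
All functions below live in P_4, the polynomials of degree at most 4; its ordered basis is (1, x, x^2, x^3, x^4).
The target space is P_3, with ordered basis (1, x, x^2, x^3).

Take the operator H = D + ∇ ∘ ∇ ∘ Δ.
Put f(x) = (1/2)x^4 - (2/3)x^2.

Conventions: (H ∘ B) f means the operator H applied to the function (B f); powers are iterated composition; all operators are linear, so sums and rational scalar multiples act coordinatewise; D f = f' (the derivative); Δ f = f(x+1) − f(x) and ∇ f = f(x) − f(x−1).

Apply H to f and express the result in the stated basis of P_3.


g(x) = 2x^3 + (32/3)x - 6

D f = 2x^3 - (4/3)x
Δ f = 2x^3 + 3x^2 + (2/3)x - 1/6
∇ Δ f = 6x^2 - 1/3
∇ ∇ Δ f = 12x - 6
(D + ∇ ∘ ∇ ∘ Δ) f = 2x^3 + (32/3)x - 6


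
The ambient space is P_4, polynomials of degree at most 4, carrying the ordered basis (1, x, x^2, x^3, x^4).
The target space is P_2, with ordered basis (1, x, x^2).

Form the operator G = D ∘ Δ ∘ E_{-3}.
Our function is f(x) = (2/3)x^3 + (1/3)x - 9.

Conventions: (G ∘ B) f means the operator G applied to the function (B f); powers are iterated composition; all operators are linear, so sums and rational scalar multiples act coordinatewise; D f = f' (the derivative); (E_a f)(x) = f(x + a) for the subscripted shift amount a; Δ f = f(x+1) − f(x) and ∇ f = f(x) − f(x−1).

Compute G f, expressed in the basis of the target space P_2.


the image equals g(x) = 4x - 10

E_{-3} f = (2/3)x^3 - 6x^2 + (55/3)x - 28
Δ E_{-3} f = 2x^2 - 10x + 13
D Δ E_{-3} f = 4x - 10


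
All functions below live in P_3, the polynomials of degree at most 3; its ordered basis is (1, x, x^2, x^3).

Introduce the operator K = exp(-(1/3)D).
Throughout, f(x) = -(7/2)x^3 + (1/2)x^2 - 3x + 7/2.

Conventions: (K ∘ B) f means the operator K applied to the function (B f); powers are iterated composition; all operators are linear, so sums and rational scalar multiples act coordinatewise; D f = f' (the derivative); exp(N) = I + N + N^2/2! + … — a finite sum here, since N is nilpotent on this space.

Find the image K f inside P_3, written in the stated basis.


order-1 term: (7/2)x^2 - (1/3)x + 1
order-2 term: -(7/6)x + 1/18
order-3 term: 7/54
the series for exp(-(1/3)D) f terminates at order 3
exp(-(1/3)D) f = -(7/2)x^3 + 4x^2 - (9/2)x + 253/54

g(x) = -(7/2)x^3 + 4x^2 - (9/2)x + 253/54


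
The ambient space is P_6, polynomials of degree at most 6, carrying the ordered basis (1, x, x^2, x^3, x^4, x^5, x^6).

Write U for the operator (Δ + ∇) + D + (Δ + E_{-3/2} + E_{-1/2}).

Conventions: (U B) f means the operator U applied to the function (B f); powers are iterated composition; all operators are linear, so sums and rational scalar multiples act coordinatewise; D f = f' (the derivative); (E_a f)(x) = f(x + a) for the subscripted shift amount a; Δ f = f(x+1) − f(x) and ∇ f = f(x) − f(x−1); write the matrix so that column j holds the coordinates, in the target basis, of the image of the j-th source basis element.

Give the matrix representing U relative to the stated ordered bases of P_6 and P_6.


the matrix is [[2, 2, 7/2, -1/2, 49/8, -37/8, 397/32]; [0, 2, 4, 21/2, -2, 245/8, -111/4]; [0, 0, 2, 6, 21, -5, 735/8]; [0, 0, 0, 2, 8, 35, -10]; [0, 0, 0, 0, 2, 10, 105/2]; [0, 0, 0, 0, 0, 2, 12]; [0, 0, 0, 0, 0, 0, 2]] (rows listed top to bottom)

image of 1: 2
image of x: 2x + 2
image of x^2: 2x^2 + 4x + 7/2
image of x^3: 2x^3 + 6x^2 + (21/2)x - 1/2
image of x^4: 2x^4 + 8x^3 + 21x^2 - 2x + 49/8
image of x^5: 2x^5 + 10x^4 + 35x^3 - 5x^2 + (245/8)x - 37/8
image of x^6: 2x^6 + 12x^5 + (105/2)x^4 - 10x^3 + (735/8)x^2 - (111/4)x + 397/32
each image's coordinates form column j of the matrix


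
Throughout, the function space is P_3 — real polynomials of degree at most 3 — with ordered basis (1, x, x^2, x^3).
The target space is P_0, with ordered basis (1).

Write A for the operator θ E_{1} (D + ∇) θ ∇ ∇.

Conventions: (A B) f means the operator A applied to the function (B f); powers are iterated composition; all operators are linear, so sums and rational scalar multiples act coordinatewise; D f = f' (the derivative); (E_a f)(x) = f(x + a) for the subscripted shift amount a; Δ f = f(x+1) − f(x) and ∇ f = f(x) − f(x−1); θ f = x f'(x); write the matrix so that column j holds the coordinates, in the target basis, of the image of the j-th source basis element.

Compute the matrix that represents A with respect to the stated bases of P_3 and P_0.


image of 1: 0
image of x: 0
image of x^2: 0
image of x^3: 0
each image's coordinates form column j of the matrix

the matrix is [[0, 0, 0, 0]] (rows listed top to bottom)


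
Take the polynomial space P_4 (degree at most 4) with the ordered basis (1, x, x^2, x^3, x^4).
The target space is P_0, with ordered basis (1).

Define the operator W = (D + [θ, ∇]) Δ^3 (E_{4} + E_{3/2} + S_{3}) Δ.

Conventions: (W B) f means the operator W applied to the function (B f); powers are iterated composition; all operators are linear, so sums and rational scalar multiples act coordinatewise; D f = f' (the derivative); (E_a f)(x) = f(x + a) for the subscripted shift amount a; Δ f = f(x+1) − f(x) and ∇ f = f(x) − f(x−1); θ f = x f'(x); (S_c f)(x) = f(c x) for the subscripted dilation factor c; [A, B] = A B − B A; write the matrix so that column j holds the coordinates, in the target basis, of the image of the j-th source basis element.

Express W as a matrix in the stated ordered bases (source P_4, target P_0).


image of 1: 0
image of x: 0
image of x^2: 0
image of x^3: 0
image of x^4: 0
each image's coordinates form column j of the matrix

the matrix is [[0, 0, 0, 0, 0]] (rows listed top to bottom)


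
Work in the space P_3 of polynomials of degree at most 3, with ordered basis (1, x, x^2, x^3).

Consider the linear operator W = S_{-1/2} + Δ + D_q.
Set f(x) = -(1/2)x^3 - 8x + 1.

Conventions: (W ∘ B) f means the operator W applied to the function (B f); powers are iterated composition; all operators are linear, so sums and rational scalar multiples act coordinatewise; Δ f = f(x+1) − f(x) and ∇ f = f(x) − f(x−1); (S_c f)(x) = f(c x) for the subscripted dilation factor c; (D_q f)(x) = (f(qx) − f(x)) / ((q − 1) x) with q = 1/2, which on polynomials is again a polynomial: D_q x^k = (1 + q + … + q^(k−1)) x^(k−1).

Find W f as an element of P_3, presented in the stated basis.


the result is g(x) = (1/16)x^3 - (19/8)x^2 + (5/2)x - 31/2

S_{-1/2} f = (1/16)x^3 + 4x + 1
Δ f = -(3/2)x^2 - (3/2)x - 17/2
D_q f = -(7/8)x^2 - 8
(S_{-1/2} + Δ + D_q) f = (1/16)x^3 - (19/8)x^2 + (5/2)x - 31/2


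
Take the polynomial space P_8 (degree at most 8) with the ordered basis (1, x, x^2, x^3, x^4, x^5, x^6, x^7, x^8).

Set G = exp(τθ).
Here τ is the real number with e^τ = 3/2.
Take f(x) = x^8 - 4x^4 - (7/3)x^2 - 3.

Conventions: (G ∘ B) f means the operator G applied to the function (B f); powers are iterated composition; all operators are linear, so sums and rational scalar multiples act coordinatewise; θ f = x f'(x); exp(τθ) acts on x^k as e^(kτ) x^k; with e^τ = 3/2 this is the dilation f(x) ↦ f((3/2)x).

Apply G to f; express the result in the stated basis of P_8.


g(x) = (6561/256)x^8 - (81/4)x^4 - (21/4)x^2 - 3

exp(τθ) x^k = e^(kτ) x^k; with e^τ = 3/2 this sends x^k to (3/2)^k x^k
x^2 ↦ 9/4 x^2
x^4 ↦ 81/16 x^4
x^8 ↦ 6561/256 x^8
applying this coordinatewise to f: exp(τθ) f = (6561/256)x^8 - (81/4)x^4 - (21/4)x^2 - 3


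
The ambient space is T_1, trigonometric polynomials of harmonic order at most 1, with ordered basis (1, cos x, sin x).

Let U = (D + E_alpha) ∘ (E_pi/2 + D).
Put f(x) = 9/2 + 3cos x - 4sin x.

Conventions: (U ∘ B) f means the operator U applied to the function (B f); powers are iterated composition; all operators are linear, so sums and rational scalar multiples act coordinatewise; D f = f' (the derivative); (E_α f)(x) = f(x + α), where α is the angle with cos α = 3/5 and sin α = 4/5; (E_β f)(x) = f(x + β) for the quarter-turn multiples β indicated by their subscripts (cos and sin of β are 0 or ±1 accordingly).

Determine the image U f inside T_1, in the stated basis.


the image equals g(x) = 9/2 - (78/5)cos x + (54/5)sin x

E_pi/2 f = 9/2 - 4cos x - 3sin x
D f = -4cos x - 3sin x
(E_pi/2 + D) f = 9/2 - 8cos x - 6sin x
D (E_pi/2 + D) f = -6cos x + 8sin x
E_alpha (E_pi/2 + D) f = 9/2 - (48/5)cos x + (14/5)sin x
(D + E_alpha) (E_pi/2 + D) f = 9/2 - (78/5)cos x + (54/5)sin x


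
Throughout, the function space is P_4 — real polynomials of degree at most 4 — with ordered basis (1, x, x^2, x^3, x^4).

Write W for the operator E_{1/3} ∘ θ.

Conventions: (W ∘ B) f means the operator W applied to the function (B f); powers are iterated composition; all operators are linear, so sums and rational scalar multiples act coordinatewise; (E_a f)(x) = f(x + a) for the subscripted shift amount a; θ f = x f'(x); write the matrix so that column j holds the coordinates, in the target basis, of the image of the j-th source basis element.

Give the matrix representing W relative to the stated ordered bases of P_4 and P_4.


the matrix is [[0, 1/3, 2/9, 1/9, 4/81]; [0, 1, 4/3, 1, 16/27]; [0, 0, 2, 3, 8/3]; [0, 0, 0, 3, 16/3]; [0, 0, 0, 0, 4]] (rows listed top to bottom)

image of 1: 0
image of x: x + 1/3
image of x^2: 2x^2 + (4/3)x + 2/9
image of x^3: 3x^3 + 3x^2 + x + 1/9
image of x^4: 4x^4 + (16/3)x^3 + (8/3)x^2 + (16/27)x + 4/81
each image's coordinates form column j of the matrix


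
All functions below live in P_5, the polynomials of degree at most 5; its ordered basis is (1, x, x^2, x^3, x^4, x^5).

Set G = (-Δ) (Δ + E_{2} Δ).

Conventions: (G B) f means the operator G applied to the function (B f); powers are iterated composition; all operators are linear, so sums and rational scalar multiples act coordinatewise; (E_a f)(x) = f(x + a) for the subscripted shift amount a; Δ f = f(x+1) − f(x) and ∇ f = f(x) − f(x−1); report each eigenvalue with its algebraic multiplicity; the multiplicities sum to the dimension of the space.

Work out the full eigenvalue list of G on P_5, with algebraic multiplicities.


image of 1: 0
image of x: 0
image of x^2: -4
image of x^3: -12x - 24
image of x^4: -24x^2 - 96x - 124
image of x^5: -40x^3 - 240x^2 - 620x - 600
the matrix is upper triangular; its diagonal is (0, 0, 0, 0, 0, 0)
for a triangular matrix the eigenvalues are the diagonal entries, with algebraic multiplicity their repetition count

λ = 0 (multiplicity 6)


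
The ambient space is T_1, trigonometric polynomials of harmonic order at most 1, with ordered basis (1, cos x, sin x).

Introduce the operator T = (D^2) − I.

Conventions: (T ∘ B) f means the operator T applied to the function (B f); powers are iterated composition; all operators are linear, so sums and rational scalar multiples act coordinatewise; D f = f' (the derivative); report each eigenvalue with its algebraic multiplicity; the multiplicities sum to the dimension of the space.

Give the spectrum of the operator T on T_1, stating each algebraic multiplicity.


image of 1: -1
image of cos x: -2cos x
image of sin x: -2sin x
the matrix is diagonal; its diagonal is (-1, -2, -2)
for a triangular matrix the eigenvalues are the diagonal entries, with algebraic multiplicity their repetition count

λ = -2 (multiplicity 2), λ = -1 (multiplicity 1)


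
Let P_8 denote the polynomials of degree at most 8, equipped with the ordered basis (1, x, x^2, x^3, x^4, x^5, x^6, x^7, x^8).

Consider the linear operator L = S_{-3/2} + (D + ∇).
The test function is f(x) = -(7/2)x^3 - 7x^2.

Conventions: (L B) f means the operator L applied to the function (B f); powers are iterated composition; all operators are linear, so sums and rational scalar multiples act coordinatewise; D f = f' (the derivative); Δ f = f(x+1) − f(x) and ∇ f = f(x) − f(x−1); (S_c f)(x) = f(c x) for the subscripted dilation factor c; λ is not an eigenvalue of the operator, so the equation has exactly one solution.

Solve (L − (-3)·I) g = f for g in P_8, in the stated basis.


the image equals g(x) = (28/3)x^3 - 12x^2 + (152/3)x - 92/3

write g with unknown coordinates in the stated basis and equate coefficients in (L − (-3)·I) g = f
solving from the highest basis element down gives g = (28/3)x^3 - 12x^2 + (152/3)x - 92/3
check: L g = -(63/2)x^3 + 29x^2 - 152x + 92
so L g − (-3)·g = -(7/2)x^3 - 7x^2 = f ✓


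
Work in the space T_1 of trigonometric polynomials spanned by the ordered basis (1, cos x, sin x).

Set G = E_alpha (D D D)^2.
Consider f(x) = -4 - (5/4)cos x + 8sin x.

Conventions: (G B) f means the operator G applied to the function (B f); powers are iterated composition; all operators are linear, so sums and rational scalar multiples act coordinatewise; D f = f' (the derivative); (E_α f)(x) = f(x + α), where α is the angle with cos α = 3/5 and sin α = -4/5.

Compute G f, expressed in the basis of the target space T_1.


D f = 8cos x + (5/4)sin x
D D f = (5/4)cos x - 8sin x
D D D f = -8cos x - (5/4)sin x
D (D D D) f = -(5/4)cos x + 8sin x
D D (D D D) f = 8cos x + (5/4)sin x
D D D (D D D) f = (5/4)cos x - 8sin x
E_alpha (D D D)^2 f = (143/20)cos x - (19/5)sin x

g(x) = (143/20)cos x - (19/5)sin x


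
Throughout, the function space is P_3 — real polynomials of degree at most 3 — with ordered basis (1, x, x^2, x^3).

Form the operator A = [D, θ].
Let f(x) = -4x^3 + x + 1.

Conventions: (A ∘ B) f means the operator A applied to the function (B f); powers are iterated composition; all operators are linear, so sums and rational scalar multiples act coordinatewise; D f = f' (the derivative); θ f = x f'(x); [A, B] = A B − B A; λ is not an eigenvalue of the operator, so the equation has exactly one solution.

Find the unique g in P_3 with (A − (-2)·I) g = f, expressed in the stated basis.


write g with unknown coordinates in the stated basis and equate coefficients in (A − (-2)·I) g = f
solving from the highest basis element down gives g = -2x^3 + 3x^2 - (5/2)x + 7/4
check: A g = -6x^2 + 6x - 5/2
so A g − (-2)·g = -4x^3 + x + 1 = f ✓

the image equals g(x) = -2x^3 + 3x^2 - (5/2)x + 7/4


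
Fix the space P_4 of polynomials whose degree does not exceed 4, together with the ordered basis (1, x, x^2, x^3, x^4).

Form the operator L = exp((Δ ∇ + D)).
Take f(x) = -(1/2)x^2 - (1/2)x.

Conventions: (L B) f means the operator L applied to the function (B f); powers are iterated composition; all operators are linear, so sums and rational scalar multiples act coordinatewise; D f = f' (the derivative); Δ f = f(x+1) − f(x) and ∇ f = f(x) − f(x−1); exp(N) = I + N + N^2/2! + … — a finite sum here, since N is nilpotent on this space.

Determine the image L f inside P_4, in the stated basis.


the result is g(x) = -(1/2)x^2 - (3/2)x - 2

order-1 term: -x - 3/2
order-2 term: -1/2
the series for exp((Δ ∇ + D)) f terminates at order 2
exp((Δ ∇ + D)) f = -(1/2)x^2 - (3/2)x - 2


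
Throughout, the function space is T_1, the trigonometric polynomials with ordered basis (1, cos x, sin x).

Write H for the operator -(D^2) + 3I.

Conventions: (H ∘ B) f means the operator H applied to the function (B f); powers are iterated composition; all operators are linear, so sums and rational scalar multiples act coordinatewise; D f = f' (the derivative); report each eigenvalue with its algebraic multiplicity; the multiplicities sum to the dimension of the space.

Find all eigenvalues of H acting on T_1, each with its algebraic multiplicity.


λ = 3 (multiplicity 1), λ = 4 (multiplicity 2)

image of 1: 3
image of cos x: 4cos x
image of sin x: 4sin x
the matrix is diagonal; its diagonal is (3, 4, 4)
for a triangular matrix the eigenvalues are the diagonal entries, with algebraic multiplicity their repetition count


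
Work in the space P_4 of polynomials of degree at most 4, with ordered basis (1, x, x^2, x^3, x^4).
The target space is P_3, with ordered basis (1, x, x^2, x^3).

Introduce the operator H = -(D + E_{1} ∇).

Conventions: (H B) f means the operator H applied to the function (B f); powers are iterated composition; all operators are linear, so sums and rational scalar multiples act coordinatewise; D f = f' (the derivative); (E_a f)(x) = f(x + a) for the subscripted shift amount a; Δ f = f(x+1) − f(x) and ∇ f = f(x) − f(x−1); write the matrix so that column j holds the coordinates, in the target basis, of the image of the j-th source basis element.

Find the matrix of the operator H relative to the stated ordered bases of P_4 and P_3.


the matrix is [[0, -2, -1, -1, -1]; [0, 0, -4, -3, -4]; [0, 0, 0, -6, -6]; [0, 0, 0, 0, -8]] (rows listed top to bottom)

image of 1: 0
image of x: -2
image of x^2: -4x - 1
image of x^3: -6x^2 - 3x - 1
image of x^4: -8x^3 - 6x^2 - 4x - 1
each image's coordinates form column j of the matrix


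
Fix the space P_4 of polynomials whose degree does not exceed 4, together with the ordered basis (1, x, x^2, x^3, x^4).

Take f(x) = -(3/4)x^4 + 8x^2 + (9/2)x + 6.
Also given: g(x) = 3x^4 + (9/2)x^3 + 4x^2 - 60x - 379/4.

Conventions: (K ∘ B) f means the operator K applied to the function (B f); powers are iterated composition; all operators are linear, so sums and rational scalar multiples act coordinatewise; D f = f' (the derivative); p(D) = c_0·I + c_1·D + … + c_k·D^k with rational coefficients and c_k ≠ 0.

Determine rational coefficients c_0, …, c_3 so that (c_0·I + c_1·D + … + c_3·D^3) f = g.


D^0 f = -(3/4)x^4 + 8x^2 + (9/2)x + 6
D^1 f = -3x^3 + 16x + 9/2
D^2 f = -9x^2 + 16
D^3 f = -18x
matching coefficients of g against c_0 f + c_1 Df + … from the top degree down determines the c_i
solution: c_0 = -4, c_1 = -3/2, c_2 = -4, c_3 = 1

c_0 = -4, c_1 = -3/2, c_2 = -4, c_3 = 1


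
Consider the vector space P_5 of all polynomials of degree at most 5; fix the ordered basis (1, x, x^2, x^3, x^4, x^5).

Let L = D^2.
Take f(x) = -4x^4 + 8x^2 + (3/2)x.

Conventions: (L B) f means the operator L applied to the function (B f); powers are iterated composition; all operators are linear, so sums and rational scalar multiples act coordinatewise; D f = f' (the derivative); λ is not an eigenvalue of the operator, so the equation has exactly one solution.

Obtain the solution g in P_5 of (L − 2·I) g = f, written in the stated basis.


the image equals g(x) = 2x^4 + 8x^2 - (3/4)x + 8

write g with unknown coordinates in the stated basis and equate coefficients in (L − 2·I) g = f
solving from the highest basis element down gives g = 2x^4 + 8x^2 - (3/4)x + 8
check: L g = 24x^2 + 16
so L g − 2·g = -4x^4 + 8x^2 + (3/2)x = f ✓


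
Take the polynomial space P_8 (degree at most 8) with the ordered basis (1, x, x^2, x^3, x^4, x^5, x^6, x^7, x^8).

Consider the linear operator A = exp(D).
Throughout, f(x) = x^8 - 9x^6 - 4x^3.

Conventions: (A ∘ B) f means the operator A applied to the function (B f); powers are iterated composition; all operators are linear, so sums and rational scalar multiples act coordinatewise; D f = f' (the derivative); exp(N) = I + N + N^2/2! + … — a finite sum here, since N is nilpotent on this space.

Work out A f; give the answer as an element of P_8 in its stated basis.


g(x) = x^8 + 8x^7 + 19x^6 + 2x^5 - 65x^4 - 128x^3 - 119x^2 - 58x - 12

order-1 term: 8x^7 - 54x^5 - 12x^2
order-2 term: 28x^6 - 135x^4 - 12x
order-3 term: 56x^5 - 180x^3 - 4
order-4 term: 70x^4 - 135x^2
order-5 term: 56x^3 - 54x
order-6 term: 28x^2 - 9
order-7 term: 8x
order-8 term: 1
the series for exp(D) f terminates at order 8
exp(D) f = x^8 + 8x^7 + 19x^6 + 2x^5 - 65x^4 - 128x^3 - 119x^2 - 58x - 12


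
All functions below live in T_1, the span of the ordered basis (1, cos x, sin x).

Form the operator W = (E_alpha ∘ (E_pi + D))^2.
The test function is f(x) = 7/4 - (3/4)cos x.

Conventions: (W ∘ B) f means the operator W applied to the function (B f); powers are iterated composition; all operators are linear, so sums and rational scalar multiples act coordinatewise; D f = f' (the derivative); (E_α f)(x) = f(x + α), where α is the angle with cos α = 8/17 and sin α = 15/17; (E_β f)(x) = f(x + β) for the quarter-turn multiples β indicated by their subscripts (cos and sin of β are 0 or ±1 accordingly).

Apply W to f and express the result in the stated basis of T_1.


E_pi f = 7/4 + (3/4)cos x
D f = (3/4)sin x
(E_pi + D) f = 7/4 + (3/4)cos x + (3/4)sin x
E_alpha (E_pi + D) f = 7/4 + (69/68)cos x - (21/68)sin x
E_pi (E_alpha ∘ (E_pi + D)) f = 7/4 - (69/68)cos x + (21/68)sin x
D (E_alpha ∘ (E_pi + D)) f = -(21/68)cos x - (69/68)sin x
(E_pi + D) (E_alpha ∘ (E_pi + D)) f = 7/4 - (45/34)cos x - (12/17)sin x
E_alpha (E_pi + D) (E_alpha ∘ (E_pi + D)) f = 7/4 - (360/289)cos x + (483/578)sin x

the image equals g(x) = 7/4 - (360/289)cos x + (483/578)sin x


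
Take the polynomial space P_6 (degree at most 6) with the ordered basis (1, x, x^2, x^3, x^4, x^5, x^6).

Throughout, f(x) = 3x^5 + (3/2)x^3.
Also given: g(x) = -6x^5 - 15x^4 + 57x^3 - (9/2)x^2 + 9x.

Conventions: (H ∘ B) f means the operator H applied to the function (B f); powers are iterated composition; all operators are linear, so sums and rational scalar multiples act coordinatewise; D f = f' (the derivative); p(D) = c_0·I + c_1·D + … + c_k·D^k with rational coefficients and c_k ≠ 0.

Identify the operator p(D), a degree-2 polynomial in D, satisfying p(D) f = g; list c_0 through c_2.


p(D) = -2·I − D + D^2, i.e. c_0 = -2, c_1 = -1, c_2 = 1

D^0 f = 3x^5 + (3/2)x^3
D^1 f = 15x^4 + (9/2)x^2
D^2 f = 60x^3 + 9x
matching coefficients of g against c_0 f + c_1 Df + … from the top degree down determines the c_i
solution: c_0 = -2, c_1 = -1, c_2 = 1


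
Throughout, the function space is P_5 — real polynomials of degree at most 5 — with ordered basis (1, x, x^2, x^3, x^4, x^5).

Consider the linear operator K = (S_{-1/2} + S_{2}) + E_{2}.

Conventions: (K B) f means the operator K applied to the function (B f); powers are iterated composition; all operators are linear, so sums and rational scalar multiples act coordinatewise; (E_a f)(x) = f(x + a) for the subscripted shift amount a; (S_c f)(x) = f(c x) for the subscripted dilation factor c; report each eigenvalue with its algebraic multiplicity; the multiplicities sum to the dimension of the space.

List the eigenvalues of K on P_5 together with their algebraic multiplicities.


image of 1: 3
image of x: (5/2)x + 2
image of x^2: (21/4)x^2 + 4x + 4
image of x^3: (71/8)x^3 + 6x^2 + 12x + 8
image of x^4: (273/16)x^4 + 8x^3 + 24x^2 + 32x + 16
image of x^5: (1055/32)x^5 + 10x^4 + 40x^3 + 80x^2 + 80x + 32
the matrix is upper triangular; its diagonal is (3, 5/2, 21/4, 71/8, 273/16, 1055/32)
for a triangular matrix the eigenvalues are the diagonal entries, with algebraic multiplicity their repetition count

λ = 5/2 (multiplicity 1), λ = 3 (multiplicity 1), λ = 21/4 (multiplicity 1), λ = 71/8 (multiplicity 1), λ = 273/16 (multiplicity 1), λ = 1055/32 (multiplicity 1)


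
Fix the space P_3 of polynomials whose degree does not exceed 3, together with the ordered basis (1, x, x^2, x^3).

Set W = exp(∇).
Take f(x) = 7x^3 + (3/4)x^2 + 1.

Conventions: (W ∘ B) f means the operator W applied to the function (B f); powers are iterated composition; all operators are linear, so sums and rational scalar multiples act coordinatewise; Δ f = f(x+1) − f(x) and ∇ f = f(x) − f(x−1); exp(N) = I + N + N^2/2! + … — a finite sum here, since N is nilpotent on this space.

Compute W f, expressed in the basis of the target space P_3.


order-1 term: 21x^2 - (39/2)x + 25/4
order-2 term: 21x - 81/4
order-3 term: 7
the series for exp(∇) f terminates at order 3
exp(∇) f = 7x^3 + (87/4)x^2 + (3/2)x - 6

the image equals g(x) = 7x^3 + (87/4)x^2 + (3/2)x - 6


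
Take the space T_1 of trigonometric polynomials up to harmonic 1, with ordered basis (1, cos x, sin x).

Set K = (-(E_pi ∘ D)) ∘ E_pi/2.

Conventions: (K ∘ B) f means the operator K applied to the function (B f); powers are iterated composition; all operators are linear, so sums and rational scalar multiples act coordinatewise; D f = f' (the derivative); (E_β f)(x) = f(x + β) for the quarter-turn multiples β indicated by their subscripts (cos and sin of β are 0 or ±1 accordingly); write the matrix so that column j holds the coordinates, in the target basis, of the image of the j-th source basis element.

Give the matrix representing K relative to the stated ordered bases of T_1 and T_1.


image of 1: 0
image of cos x: -cos x
image of sin x: -sin x
each image's coordinates form column j of the matrix

the matrix is [[0, 0, 0]; [0, -1, 0]; [0, 0, -1]] (rows listed top to bottom)
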